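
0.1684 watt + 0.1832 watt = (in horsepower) 0.0004715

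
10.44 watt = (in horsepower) 0.014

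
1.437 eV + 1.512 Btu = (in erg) 1.595e+10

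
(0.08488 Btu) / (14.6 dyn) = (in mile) 381.1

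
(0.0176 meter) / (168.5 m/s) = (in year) 3.312e-12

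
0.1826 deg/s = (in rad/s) 0.003187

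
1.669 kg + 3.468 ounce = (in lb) 3.896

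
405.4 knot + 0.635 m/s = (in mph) 467.9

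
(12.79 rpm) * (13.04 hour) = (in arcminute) 2.161e+08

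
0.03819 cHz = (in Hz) 0.0003819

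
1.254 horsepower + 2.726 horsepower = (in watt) 2968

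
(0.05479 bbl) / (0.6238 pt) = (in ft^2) 426.1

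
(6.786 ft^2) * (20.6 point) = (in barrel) 0.02882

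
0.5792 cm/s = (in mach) 1.701e-05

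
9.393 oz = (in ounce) 9.393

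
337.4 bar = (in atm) 333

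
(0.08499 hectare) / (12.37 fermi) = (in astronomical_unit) 4.593e+05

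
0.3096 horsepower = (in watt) 230.9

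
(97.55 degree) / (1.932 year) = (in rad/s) 2.794e-08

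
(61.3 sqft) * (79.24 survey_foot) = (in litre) 1.375e+05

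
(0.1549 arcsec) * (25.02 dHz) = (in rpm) 1.794e-05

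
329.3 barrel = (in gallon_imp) 1.152e+04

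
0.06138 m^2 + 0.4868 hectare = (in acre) 1.203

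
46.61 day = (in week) 6.659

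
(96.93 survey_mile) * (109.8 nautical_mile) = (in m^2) 3.172e+10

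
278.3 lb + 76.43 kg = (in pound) 446.8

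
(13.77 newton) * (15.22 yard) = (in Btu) 0.1816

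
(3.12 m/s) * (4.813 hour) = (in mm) 5.406e+07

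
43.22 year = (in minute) 2.272e+07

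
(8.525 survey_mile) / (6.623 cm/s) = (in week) 0.3425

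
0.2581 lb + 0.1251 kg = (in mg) 2.422e+05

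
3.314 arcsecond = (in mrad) 0.01607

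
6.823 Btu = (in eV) 4.493e+22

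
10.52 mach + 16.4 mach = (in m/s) 9166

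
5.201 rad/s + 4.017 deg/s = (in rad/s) 5.271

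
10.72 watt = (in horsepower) 0.01438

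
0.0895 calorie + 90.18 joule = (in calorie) 21.64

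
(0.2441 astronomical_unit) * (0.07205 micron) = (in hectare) 0.2631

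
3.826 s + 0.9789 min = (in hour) 0.01738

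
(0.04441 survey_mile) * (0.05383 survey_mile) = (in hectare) 0.6192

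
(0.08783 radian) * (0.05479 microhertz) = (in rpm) 4.595e-08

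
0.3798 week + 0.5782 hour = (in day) 2.683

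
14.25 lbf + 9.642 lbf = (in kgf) 10.84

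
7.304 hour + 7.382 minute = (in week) 0.04421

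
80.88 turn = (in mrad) 5.082e+05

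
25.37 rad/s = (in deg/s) 1454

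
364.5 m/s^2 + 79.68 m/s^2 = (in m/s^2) 444.2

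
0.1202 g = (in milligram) 120.2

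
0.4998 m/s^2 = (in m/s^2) 0.4998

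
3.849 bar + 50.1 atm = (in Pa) 5.461e+06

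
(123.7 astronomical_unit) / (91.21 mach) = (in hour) 1.655e+05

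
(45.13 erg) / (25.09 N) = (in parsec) 5.829e-24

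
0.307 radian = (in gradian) 19.54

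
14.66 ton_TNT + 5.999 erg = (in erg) 6.134e+17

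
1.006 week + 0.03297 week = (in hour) 174.5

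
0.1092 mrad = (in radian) 0.0001092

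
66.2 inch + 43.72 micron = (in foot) 5.517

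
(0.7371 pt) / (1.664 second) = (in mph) 0.0003496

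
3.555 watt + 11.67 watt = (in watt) 15.22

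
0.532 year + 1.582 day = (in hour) 4698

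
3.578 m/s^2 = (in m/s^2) 3.578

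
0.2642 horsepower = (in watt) 197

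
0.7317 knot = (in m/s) 0.3764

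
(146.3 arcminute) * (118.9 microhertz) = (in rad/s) 5.06e-06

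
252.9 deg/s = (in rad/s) 4.414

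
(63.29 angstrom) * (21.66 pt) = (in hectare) 4.836e-15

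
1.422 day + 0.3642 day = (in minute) 2572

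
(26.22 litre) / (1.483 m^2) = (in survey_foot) 0.05801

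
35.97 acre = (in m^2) 1.456e+05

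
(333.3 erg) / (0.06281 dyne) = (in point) 1.504e+05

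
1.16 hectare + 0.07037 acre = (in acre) 2.937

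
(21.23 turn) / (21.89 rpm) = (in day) 0.0006735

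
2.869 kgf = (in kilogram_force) 2.869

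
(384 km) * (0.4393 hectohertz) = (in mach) 4.954e+04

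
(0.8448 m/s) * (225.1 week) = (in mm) 1.15e+11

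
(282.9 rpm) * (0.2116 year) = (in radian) 1.977e+08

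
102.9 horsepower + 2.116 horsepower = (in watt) 7.831e+04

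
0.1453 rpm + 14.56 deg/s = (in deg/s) 15.43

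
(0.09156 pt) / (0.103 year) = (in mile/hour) 2.224e-11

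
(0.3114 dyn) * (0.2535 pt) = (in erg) 0.002785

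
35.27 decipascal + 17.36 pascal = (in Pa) 20.89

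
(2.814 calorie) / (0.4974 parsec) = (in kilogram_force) 7.822e-17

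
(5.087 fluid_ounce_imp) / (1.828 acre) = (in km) 1.954e-11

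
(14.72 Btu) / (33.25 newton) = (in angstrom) 4.671e+12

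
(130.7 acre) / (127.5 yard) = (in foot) 1.488e+04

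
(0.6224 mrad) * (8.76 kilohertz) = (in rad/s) 5.452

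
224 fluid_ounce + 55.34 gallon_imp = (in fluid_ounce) 8731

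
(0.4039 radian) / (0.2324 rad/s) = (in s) 1.738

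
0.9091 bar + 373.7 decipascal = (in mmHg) 682.2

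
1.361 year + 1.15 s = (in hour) 1.192e+04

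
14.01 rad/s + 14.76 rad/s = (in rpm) 274.7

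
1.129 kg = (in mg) 1.129e+06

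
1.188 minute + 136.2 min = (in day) 0.09541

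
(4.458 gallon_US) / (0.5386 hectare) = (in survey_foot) 1.028e-05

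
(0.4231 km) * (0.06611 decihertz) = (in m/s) 2.797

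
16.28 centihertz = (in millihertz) 162.8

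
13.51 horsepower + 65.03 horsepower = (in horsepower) 78.54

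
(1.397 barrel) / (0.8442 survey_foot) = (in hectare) 8.632e-05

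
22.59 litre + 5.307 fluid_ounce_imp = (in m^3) 0.02274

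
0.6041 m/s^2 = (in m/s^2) 0.6041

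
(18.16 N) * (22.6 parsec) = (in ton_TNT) 3.027e+09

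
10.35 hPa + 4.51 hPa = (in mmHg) 11.15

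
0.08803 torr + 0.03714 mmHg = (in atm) 0.0001647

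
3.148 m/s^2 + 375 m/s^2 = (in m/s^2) 378.1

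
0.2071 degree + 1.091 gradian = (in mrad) 20.75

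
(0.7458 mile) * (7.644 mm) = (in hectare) 0.0009175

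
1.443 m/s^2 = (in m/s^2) 1.443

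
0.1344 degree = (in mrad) 2.346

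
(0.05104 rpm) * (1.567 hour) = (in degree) 1728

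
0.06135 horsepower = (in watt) 45.75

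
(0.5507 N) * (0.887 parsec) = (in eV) 9.408e+34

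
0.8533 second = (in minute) 0.01422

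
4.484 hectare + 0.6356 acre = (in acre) 11.72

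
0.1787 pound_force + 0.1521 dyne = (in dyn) 7.949e+04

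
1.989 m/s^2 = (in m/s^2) 1.989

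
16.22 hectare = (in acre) 40.08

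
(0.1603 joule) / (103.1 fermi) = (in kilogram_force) 1.585e+11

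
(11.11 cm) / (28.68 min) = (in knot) 0.0001255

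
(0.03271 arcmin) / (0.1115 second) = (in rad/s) 8.534e-05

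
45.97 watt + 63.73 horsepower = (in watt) 4.757e+04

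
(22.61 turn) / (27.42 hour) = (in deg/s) 0.08246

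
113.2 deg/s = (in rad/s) 1.976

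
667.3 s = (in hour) 0.1854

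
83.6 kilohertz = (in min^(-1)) 5.016e+06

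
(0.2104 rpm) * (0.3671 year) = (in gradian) 1.624e+07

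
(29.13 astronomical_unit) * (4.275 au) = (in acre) 6.887e+20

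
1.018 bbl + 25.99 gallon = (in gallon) 68.75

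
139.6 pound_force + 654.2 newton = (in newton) 1275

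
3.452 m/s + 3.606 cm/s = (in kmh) 12.56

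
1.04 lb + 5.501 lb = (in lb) 6.541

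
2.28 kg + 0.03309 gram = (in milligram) 2.28e+06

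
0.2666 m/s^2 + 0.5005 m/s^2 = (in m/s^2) 0.7671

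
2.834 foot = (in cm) 86.38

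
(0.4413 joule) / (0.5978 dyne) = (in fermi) 7.382e+19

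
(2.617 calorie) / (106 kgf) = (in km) 1.053e-05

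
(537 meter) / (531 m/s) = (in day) 1.17e-05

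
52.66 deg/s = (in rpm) 8.777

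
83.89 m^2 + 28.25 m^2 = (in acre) 0.02771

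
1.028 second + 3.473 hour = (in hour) 3.473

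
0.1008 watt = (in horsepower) 0.0001352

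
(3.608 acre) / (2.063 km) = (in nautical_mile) 0.003822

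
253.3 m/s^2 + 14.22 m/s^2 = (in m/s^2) 267.5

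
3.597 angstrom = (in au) 2.404e-21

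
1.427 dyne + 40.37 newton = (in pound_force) 9.076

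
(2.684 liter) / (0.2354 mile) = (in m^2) 7.085e-06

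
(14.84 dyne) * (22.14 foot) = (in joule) 0.001001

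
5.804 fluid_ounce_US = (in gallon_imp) 0.03776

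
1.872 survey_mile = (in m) 3013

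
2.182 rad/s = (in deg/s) 125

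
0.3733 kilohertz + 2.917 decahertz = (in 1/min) 2.415e+04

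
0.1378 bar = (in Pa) 1.378e+04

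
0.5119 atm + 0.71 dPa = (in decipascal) 5.187e+05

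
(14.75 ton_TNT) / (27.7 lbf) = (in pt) 1.42e+12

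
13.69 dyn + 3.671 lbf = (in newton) 16.33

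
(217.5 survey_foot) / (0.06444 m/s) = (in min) 17.15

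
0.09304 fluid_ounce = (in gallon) 0.0007269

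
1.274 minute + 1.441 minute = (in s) 162.9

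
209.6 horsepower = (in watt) 1.563e+05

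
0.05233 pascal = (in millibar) 0.0005233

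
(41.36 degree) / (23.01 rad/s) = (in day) 3.631e-07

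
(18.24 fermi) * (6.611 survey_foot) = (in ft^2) 3.956e-13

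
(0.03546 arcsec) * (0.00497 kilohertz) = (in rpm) 8.159e-06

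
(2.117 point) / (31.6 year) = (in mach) 2.201e-15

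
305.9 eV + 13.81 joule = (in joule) 13.81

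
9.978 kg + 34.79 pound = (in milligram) 2.576e+07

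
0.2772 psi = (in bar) 0.01911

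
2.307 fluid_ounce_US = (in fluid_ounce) 2.307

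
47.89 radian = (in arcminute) 1.646e+05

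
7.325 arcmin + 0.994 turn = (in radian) 6.248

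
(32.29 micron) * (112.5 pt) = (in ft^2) 1.379e-05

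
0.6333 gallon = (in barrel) 0.01508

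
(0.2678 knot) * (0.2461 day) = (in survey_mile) 1.82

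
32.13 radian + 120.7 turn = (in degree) 4.529e+04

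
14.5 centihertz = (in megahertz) 1.45e-07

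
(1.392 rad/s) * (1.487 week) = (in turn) 1.992e+05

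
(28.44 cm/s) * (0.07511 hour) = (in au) 5.14e-10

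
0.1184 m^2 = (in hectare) 1.184e-05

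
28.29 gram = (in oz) 0.9979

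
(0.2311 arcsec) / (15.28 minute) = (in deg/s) 7.002e-08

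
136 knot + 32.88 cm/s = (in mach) 0.2064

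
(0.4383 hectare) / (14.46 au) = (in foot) 6.648e-09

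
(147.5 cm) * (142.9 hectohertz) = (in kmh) 7.588e+04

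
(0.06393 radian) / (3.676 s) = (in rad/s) 0.01739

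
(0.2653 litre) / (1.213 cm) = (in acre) 5.405e-06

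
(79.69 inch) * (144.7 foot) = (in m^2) 89.27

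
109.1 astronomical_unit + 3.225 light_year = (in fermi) 3.053e+31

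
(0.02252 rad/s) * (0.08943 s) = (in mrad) 2.014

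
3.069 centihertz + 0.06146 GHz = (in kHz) 6.146e+04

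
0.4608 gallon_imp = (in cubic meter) 0.002095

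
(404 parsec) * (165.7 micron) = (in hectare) 2.066e+11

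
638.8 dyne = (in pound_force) 0.001436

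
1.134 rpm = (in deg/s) 6.804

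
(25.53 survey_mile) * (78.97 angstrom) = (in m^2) 0.0003245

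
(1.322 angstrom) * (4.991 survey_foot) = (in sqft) 2.165e-09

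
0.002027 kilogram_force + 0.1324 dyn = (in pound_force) 0.004469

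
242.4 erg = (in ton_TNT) 5.793e-15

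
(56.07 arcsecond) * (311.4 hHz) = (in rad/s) 8.465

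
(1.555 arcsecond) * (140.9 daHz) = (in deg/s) 0.6086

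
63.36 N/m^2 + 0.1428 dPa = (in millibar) 0.6337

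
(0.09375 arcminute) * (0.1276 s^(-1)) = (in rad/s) 3.48e-06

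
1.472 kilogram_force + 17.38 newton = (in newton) 31.82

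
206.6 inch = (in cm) 524.8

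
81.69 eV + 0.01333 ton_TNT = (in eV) 3.481e+26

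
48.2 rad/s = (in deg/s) 2762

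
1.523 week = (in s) 9.211e+05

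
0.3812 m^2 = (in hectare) 3.812e-05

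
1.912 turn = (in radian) 12.01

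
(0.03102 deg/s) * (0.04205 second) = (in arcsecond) 4.696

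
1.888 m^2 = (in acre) 0.0004665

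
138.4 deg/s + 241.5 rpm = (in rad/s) 27.71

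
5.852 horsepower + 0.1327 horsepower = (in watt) 4463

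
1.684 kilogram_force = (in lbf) 3.713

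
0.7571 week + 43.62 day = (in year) 0.134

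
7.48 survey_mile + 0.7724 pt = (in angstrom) 1.204e+14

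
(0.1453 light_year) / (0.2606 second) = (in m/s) 5.275e+15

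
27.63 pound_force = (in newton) 122.9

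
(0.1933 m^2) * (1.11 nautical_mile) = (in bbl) 2499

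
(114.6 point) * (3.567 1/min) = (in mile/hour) 0.005376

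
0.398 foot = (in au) 8.109e-13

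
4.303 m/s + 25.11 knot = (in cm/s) 1722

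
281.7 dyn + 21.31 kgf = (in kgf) 21.31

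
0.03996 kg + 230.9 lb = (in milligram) 1.048e+08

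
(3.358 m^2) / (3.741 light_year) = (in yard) 1.038e-16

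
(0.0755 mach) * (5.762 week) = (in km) 8.959e+04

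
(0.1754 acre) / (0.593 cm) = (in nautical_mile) 64.63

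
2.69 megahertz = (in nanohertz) 2.69e+15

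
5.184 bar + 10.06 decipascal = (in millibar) 5184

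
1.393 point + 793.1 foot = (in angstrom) 2.417e+12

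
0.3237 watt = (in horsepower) 0.0004341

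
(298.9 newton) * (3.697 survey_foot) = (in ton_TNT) 8.05e-08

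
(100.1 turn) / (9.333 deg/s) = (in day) 0.04469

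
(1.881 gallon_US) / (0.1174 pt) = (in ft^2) 1851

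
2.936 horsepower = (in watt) 2189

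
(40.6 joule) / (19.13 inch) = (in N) 83.56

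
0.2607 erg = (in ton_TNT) 6.231e-18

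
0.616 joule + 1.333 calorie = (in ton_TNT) 1.48e-09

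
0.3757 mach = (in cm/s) 1.279e+04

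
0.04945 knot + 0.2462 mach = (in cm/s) 8386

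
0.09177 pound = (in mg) 4.163e+04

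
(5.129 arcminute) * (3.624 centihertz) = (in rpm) 0.0005163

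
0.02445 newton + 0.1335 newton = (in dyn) 1.58e+04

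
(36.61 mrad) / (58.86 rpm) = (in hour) 1.65e-06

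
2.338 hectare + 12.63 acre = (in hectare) 7.449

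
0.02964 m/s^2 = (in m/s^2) 0.02964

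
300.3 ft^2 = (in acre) 0.006894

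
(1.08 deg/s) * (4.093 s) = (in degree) 4.42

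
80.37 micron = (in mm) 0.08037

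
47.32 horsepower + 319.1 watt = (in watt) 3.561e+04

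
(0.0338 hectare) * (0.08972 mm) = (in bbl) 0.1907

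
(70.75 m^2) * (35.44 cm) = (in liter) 2.507e+04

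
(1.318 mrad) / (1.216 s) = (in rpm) 0.01035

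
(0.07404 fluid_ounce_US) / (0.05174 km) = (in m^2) 4.232e-08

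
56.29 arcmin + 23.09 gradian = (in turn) 0.06033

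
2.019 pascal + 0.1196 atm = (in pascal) 1.212e+04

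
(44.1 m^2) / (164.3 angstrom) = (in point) 7.609e+12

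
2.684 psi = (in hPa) 185.1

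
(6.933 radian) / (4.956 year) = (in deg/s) 2.542e-06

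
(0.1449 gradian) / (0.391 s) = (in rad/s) 0.005821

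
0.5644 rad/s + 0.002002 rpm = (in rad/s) 0.5646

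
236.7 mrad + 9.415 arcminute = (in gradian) 15.24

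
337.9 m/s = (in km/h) 1216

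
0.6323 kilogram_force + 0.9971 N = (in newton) 7.198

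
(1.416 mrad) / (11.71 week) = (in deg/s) 1.146e-08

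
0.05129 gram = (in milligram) 51.29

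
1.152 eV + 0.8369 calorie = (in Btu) 0.003319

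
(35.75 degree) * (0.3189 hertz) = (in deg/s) 11.4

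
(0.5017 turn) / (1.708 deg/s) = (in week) 0.0001748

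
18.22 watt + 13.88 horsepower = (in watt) 1.037e+04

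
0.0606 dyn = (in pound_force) 1.362e-07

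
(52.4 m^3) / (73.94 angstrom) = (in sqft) 7.628e+10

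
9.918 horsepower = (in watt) 7396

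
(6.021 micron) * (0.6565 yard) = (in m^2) 3.614e-06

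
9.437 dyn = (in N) 9.437e-05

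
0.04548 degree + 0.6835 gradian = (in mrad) 11.53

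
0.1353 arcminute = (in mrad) 0.03936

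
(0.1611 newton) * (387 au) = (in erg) 9.327e+19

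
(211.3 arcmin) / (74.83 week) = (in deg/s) 7.781e-08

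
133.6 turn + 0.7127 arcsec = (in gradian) 5.344e+04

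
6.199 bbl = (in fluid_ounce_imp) 3.469e+04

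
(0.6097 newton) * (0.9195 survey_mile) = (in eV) 5.631e+21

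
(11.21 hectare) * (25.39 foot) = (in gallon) 2.292e+08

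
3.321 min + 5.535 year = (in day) 2020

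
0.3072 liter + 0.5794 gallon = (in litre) 2.5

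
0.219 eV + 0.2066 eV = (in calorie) 1.63e-20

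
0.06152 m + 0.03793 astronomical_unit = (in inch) 2.234e+11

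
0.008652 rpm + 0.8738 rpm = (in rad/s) 0.09241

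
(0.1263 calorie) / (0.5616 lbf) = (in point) 599.6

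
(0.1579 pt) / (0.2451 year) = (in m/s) 7.207e-12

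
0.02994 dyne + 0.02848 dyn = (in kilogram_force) 5.957e-08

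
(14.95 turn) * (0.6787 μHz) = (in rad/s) 6.375e-05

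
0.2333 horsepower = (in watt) 174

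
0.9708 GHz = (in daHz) 9.708e+07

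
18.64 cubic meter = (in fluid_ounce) 6.303e+05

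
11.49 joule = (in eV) 7.171e+19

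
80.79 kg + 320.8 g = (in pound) 178.8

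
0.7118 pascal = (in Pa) 0.7118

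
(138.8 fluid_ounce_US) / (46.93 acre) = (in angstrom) 216.1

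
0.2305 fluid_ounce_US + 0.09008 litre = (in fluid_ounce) 3.276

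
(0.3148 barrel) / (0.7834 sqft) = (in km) 0.0006877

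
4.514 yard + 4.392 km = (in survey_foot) 1.442e+04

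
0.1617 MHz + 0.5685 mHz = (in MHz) 0.1617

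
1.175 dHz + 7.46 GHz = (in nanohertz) 7.46e+18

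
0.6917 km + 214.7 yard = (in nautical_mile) 0.4795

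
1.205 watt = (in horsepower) 0.001616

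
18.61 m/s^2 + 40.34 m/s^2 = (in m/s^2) 58.95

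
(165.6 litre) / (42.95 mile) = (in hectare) 2.396e-10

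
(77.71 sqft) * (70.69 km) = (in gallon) 1.348e+08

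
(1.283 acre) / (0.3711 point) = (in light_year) 4.192e-09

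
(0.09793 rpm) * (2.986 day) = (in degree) 1.516e+05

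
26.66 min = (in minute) 26.66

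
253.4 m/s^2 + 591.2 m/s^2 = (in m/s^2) 844.6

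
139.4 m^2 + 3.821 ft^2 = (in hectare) 0.01398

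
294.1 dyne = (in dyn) 294.1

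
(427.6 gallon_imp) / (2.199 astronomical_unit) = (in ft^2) 6.361e-11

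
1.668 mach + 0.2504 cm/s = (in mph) 1270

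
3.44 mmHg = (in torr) 3.44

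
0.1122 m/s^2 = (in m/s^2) 0.1122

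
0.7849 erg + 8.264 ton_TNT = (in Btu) 3.277e+07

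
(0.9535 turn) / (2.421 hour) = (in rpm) 0.006564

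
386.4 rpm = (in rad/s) 40.46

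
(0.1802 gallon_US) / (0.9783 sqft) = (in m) 0.007505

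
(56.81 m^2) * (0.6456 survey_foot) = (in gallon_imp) 2459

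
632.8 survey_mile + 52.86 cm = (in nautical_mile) 549.9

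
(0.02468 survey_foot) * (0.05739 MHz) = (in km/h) 1554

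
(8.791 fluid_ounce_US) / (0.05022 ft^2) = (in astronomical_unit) 3.725e-13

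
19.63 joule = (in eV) 1.225e+20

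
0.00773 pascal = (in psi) 1.121e-06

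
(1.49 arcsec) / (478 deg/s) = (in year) 2.746e-14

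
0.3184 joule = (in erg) 3.184e+06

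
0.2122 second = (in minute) 0.003537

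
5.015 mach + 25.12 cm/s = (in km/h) 6148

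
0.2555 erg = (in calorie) 6.107e-09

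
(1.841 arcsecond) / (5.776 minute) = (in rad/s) 2.575e-08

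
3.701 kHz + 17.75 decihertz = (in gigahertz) 3.703e-06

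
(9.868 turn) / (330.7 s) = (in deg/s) 10.74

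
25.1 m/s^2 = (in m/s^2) 25.1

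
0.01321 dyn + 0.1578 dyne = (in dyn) 0.171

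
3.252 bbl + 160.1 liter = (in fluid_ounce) 2.29e+04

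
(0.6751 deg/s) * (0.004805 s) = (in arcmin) 0.1946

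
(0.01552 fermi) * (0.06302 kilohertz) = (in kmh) 3.521e-15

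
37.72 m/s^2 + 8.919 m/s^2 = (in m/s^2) 46.64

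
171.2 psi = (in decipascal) 1.18e+07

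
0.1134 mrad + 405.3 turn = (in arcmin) 8.754e+06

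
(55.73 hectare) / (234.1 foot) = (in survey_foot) 2.562e+04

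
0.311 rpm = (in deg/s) 1.866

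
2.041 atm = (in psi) 29.99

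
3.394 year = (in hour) 2.973e+04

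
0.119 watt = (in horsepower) 0.0001596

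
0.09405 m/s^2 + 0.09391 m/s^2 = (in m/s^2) 0.188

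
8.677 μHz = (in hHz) 8.677e-08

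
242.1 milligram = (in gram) 0.2421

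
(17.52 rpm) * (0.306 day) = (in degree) 2.779e+06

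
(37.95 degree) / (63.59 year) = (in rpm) 3.154e-09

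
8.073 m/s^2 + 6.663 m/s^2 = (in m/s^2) 14.74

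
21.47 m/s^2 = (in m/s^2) 21.47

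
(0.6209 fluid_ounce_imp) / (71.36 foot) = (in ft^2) 8.731e-06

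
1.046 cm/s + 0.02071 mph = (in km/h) 0.07099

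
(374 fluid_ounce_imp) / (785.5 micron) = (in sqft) 145.6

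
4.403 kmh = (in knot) 2.377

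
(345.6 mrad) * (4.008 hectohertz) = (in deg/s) 7936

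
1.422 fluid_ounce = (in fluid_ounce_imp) 1.48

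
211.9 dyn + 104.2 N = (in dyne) 1.042e+07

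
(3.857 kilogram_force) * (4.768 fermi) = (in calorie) 4.31e-14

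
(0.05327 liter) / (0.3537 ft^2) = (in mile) 1.007e-06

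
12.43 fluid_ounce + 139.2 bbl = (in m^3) 22.13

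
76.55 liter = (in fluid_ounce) 2588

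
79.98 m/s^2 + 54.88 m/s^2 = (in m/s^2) 134.9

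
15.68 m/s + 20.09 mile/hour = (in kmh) 88.78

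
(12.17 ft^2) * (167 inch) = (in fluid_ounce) 1.622e+05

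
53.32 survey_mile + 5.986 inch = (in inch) 3.378e+06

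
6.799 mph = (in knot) 5.908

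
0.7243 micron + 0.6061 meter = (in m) 0.6061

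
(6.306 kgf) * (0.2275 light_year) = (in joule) 1.331e+17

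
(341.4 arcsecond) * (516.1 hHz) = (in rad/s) 85.42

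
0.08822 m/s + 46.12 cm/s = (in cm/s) 54.94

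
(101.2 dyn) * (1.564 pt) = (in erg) 5.584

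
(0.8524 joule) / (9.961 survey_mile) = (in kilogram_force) 5.422e-06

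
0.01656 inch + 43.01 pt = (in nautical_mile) 8.42e-06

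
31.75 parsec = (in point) 2.777e+21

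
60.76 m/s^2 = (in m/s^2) 60.76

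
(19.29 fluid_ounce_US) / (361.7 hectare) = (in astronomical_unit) 1.054e-21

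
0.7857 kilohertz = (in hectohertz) 7.857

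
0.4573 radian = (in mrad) 457.3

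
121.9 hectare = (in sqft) 1.312e+07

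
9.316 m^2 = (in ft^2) 100.3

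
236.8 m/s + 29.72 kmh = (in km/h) 882.2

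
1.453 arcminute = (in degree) 0.02422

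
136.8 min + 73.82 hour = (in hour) 76.1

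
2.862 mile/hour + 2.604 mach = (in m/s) 887.9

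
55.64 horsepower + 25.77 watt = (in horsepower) 55.67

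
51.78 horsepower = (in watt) 3.861e+04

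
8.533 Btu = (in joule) 9003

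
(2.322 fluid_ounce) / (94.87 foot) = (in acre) 5.868e-10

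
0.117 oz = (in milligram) 3317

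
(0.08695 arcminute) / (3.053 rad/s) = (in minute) 1.381e-07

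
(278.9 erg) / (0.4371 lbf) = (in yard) 1.569e-05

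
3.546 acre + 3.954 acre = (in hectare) 3.035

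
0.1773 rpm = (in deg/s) 1.064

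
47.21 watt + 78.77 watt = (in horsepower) 0.1689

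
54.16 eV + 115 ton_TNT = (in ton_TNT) 115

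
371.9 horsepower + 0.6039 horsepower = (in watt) 2.778e+05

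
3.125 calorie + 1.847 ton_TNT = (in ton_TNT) 1.847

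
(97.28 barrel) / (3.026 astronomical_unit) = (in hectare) 3.417e-15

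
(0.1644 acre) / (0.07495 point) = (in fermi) 2.516e+22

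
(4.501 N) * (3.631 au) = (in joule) 2.445e+12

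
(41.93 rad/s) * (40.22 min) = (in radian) 1.012e+05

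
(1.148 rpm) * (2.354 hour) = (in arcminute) 3.502e+06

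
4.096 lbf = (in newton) 18.22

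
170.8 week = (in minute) 1.722e+06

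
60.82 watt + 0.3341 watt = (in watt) 61.15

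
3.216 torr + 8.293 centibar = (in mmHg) 65.42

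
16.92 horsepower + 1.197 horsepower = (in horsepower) 18.12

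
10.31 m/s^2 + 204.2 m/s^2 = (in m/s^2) 214.5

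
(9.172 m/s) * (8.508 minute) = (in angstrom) 4.682e+13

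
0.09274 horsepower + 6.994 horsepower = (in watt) 5285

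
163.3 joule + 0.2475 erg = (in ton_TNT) 3.903e-08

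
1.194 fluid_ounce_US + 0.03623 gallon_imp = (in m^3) 0.0002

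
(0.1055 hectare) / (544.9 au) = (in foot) 4.246e-11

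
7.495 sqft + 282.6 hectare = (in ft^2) 3.042e+07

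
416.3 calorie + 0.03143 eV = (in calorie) 416.3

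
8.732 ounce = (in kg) 0.2475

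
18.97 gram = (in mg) 1.897e+04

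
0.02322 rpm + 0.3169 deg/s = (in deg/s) 0.4562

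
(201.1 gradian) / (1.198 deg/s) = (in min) 2.518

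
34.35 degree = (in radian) 0.5995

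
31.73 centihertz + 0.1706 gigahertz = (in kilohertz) 1.706e+05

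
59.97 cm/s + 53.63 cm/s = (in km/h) 4.09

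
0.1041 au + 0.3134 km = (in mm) 1.557e+13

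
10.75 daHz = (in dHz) 1075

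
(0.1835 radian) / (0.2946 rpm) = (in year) 1.886e-07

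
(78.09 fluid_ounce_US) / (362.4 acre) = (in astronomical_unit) 1.053e-20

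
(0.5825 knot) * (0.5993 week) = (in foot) 3.563e+05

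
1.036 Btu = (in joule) 1093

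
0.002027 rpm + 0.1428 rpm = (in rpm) 0.1448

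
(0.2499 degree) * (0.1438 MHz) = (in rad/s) 627.2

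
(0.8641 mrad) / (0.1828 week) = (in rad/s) 7.816e-09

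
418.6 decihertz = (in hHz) 0.4186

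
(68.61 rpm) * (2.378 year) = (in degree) 3.087e+10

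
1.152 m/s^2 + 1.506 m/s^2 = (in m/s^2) 2.658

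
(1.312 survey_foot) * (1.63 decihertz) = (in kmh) 0.2347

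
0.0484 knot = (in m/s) 0.0249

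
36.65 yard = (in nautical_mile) 0.0181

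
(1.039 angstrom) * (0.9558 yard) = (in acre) 2.244e-14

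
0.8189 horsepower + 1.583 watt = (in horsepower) 0.821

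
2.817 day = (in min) 4056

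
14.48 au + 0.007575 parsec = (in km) 2.359e+11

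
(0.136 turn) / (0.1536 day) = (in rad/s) 6.439e-05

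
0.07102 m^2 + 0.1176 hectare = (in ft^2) 1.266e+04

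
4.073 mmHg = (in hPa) 5.43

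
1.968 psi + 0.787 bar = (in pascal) 9.227e+04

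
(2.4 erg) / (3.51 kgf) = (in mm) 6.972e-06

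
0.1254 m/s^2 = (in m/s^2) 0.1254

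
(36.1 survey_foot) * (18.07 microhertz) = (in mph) 0.0004448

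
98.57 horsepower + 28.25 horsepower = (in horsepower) 126.8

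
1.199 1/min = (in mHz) 19.98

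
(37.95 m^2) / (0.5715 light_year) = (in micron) 7.019e-09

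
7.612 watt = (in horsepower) 0.01021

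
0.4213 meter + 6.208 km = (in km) 6.208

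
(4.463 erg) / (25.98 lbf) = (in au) 2.582e-20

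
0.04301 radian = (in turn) 0.006845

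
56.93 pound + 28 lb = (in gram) 3.852e+04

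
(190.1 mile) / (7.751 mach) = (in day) 0.001342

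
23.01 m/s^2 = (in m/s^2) 23.01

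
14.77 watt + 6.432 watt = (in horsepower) 0.02843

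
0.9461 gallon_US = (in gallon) 0.9461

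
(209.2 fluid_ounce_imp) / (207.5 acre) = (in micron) 0.007079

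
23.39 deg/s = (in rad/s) 0.4082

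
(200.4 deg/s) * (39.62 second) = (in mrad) 1.386e+05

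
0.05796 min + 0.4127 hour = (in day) 0.01724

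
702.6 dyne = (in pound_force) 0.00158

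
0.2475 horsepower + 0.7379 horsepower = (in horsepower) 0.9854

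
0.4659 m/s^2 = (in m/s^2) 0.4659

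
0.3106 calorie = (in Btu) 0.001232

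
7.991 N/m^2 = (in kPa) 0.007991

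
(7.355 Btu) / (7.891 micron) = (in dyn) 9.834e+13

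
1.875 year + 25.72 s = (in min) 9.855e+05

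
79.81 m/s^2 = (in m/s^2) 79.81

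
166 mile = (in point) 7.573e+08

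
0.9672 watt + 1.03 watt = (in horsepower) 0.002678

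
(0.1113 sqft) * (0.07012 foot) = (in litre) 0.221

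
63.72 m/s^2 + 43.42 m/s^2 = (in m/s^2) 107.1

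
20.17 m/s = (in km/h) 72.61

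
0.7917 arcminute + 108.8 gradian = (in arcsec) 3.526e+05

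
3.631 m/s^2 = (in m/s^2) 3.631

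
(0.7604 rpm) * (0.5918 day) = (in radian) 4072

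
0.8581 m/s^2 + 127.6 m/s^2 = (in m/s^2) 128.5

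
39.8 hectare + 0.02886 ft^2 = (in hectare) 39.8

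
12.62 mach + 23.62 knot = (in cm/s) 4.309e+05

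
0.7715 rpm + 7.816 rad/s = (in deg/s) 452.5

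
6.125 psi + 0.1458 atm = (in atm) 0.5626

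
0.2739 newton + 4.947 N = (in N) 5.221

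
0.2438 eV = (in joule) 3.906e-20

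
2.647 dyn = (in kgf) 2.699e-06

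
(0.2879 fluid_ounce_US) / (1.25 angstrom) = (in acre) 16.83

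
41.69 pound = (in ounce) 667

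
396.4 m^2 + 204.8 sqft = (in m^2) 415.4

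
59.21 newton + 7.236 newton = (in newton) 66.45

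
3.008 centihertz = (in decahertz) 0.003008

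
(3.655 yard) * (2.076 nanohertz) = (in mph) 1.552e-08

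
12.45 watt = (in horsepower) 0.0167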